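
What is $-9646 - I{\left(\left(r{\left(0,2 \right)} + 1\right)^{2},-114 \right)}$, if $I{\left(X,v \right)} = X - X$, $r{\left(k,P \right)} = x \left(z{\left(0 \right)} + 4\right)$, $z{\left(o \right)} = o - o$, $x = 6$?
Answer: $-9646$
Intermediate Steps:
$z{\left(o \right)} = 0$
$r{\left(k,P \right)} = 24$ ($r{\left(k,P \right)} = 6 \left(0 + 4\right) = 6 \cdot 4 = 24$)
$I{\left(X,v \right)} = 0$
$-9646 - I{\left(\left(r{\left(0,2 \right)} + 1\right)^{2},-114 \right)} = -9646 - 0 = -9646 + 0 = -9646$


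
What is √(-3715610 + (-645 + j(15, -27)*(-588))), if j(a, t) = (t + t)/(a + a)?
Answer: I*√92879915/5 ≈ 1927.5*I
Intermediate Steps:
j(a, t) = t/a (j(a, t) = (2*t)/((2*a)) = (2*t)*(1/(2*a)) = t/a)
√(-3715610 + (-645 + j(15, -27)*(-588))) = √(-3715610 + (-645 - 27/15*(-588))) = √(-3715610 + (-645 - 27*1/15*(-588))) = √(-3715610 + (-645 - 9/5*(-588))) = √(-3715610 + (-645 + 5292/5)) = √(-3715610 + 2067/5) = √(-18575983/5) = I*√92879915/5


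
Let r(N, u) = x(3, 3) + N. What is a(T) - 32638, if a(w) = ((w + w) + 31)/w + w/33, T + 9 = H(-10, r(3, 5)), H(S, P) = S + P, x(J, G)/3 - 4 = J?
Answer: -5383892/165 ≈ -32630.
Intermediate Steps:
x(J, G) = 12 + 3*J
r(N, u) = 21 + N (r(N, u) = (12 + 3*3) + N = (12 + 9) + N = 21 + N)
H(S, P) = P + S
T = 5 (T = -9 + ((21 + 3) - 10) = -9 + (24 - 10) = -9 + 14 = 5)
a(w) = w/33 + (31 + 2*w)/w (a(w) = (2*w + 31)/w + w*(1/33) = (31 + 2*w)/w + w/33 = w/33 + (31 + 2*w)/w)
a(T) - 32638 = (2 + 31/5 + (1/33)*5) - 32638 = (2 + 31*(⅕) + 5/33) - 32638 = (2 + 31/5 + 5/33) - 32638 = 1378/165 - 32638 = -5383892/165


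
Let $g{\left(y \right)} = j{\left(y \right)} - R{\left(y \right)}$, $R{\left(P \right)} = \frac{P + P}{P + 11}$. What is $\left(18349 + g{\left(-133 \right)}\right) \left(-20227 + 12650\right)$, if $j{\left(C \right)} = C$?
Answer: $- \frac{8418372811}{61} \approx -1.3801 \cdot 10^{8}$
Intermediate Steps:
$R{\left(P \right)} = \frac{2 P}{11 + P}$
$g{\left(y \right)} = y - \frac{2 y}{11 + y}$
$\left(18349 + g{\left(-133 \right)}\right) \left(-20227 + 12650\right) = \left(18349 - \frac{133 \left(9 - 133\right)}{11 - 133}\right) \left(-20227 + 12650\right) = \left(18349 - 133 \frac{1}{-122} \left(-124\right)\right) \left(-7577\right) = \left(18349 - \left(- \frac{133}{122}\right) \left(-124\right)\right) \left(-7577\right) = \left(18349 - \frac{8246}{61}\right) \left(-7577\right) = \frac{1111043}{61} \left(-7577\right) = - \frac{8418372811}{61}$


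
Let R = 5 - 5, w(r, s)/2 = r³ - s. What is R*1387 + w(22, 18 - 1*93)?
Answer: 21446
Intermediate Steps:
w(r, s) = -2*s + 2*r³ (w(r, s) = 2*(r³ - s) = -2*s + 2*r³)
R = 0
R*1387 + w(22, 18 - 1*93) = 0*1387 + (-2*(18 - 1*93) + 2*22³) = 0 + (-2*(18 - 93) + 2*10648) = 0 + (-2*(-75) + 21296) = 0 + (150 + 21296) = 0 + 21446 = 21446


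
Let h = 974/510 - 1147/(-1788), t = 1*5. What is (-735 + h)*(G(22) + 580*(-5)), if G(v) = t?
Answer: 21484287729/10132 ≈ 2.1204e+6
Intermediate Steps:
t = 5
h = 129249/50660 (h = 974*(1/510) - 1147*(-1/1788) = 487/255 + 1147/1788 = 129249/50660 ≈ 2.5513)
G(v) = 5
(-735 + h)*(G(22) + 580*(-5)) = (-735 + 129249/50660)*(5 + 580*(-5)) = -37105851*(5 - 2900)/50660 = -37105851/50660*(-2895) = 21484287729/10132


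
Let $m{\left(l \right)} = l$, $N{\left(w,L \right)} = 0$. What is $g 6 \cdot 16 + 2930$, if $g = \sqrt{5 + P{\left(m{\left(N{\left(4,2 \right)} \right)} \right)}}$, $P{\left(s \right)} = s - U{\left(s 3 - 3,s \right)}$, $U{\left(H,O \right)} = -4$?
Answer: $3218$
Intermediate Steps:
$P{\left(s \right)} = 4 + s$ ($P{\left(s \right)} = s - -4 = s + 4 = 4 + s$)
$g = 3$ ($g = \sqrt{5 + \left(4 + 0\right)} = \sqrt{5 + 4} = \sqrt{9} = 3$)
$g 6 \cdot 16 + 2930 = 3 \cdot 6 \cdot 16 + 2930 = 18 \cdot 16 + 2930 = 288 + 2930 = 3218$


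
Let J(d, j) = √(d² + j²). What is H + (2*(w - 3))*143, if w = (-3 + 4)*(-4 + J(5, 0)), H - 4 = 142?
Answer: -426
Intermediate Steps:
H = 146 (H = 4 + 142 = 146)
w = 1 (w = (-3 + 4)*(-4 + √(5² + 0²)) = 1*(-4 + √(25 + 0)) = 1*(-4 + √25) = 1*(-4 + 5) = 1*1 = 1)
H + (2*(w - 3))*143 = 146 + (2*(1 - 3))*143 = 146 + (2*(-2))*143 = 146 - 4*143 = 146 - 572 = -426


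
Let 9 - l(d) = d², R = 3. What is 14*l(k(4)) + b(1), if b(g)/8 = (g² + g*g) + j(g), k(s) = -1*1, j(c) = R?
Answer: 152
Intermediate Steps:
j(c) = 3
k(s) = -1
l(d) = 9 - d²
b(g) = 24 + 16*g² (b(g) = 8*((g² + g*g) + 3) = 8*((g² + g²) + 3) = 8*(2*g² + 3) = 8*(3 + 2*g²) = 24 + 16*g²)
14*l(k(4)) + b(1) = 14*(9 - 1*(-1)²) + (24 + 16*1²) = 14*(9 - 1*1) + (24 + 16*1) = 14*(9 - 1) + (24 + 16) = 14*8 + 40 = 112 + 40 = 152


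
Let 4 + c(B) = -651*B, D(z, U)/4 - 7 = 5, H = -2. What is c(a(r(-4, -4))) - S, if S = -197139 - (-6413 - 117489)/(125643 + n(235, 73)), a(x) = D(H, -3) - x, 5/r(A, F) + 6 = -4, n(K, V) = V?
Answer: 5203401408/31429 ≈ 1.6556e+5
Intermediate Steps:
D(z, U) = 48 (D(z, U) = 28 + 4*5 = 28 + 20 = 48)
r(A, F) = -½ (r(A, F) = 5/(-6 - 4) = 5/(-10) = 5*(-⅒) = -½)
a(x) = 48 - x
c(B) = -4 - 651*B
S = -12391701311/62858 (S = -197139 - (-6413 - 117489)/(125643 + 73) = -197139 - (-123902)/125716 = -197139 - 1*(-61951/62858) = -197139 + 61951/62858 = -12391701311/62858 ≈ -1.9714e+5)
c(a(r(-4, -4))) - S = (-4 - 651*(48 - 1*(-½))) - 1*(-12391701311/62858) = (-4 - 651*(48 + ½)) + 12391701311/62858 = (-4 - 651*97/2) + 12391701311/62858 = (-4 - 63147/2) + 12391701311/62858 = -63155/2 + 12391701311/62858 = 5203401408/31429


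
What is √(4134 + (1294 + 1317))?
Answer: √6745 ≈ 82.128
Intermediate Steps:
√(4134 + (1294 + 1317)) = √(4134 + 2611) = √6745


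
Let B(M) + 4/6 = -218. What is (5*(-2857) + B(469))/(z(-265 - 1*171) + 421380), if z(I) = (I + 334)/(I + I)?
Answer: -18970796/551165193 ≈ -0.034419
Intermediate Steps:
B(M) = -656/3 (B(M) = -⅔ - 218 = -656/3)
z(I) = (334 + I)/(2*I) (z(I) = (334 + I)/((2*I)) = (334 + I)*(1/(2*I)) = (334 + I)/(2*I))
(5*(-2857) + B(469))/(z(-265 - 1*171) + 421380) = (5*(-2857) - 656/3)/((334 + (-265 - 1*171))/(2*(-265 - 1*171)) + 421380) = (-14285 - 656/3)/((334 + (-265 - 171))/(2*(-265 - 171)) + 421380) = -43511/(3*((½)*(334 - 436)/(-436) + 421380)) = -43511/(3*((½)*(-1/436)*(-102) + 421380)) = -43511/(3*(51/436 + 421380)) = -43511/(3*183721731/436) = -43511/3*436/183721731 = -18970796/551165193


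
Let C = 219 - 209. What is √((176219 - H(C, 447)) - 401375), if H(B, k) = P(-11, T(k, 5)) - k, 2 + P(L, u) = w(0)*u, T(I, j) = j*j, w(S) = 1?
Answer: 2*I*√56183 ≈ 474.06*I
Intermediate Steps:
C = 10
T(I, j) = j²
P(L, u) = -2 + u (P(L, u) = -2 + 1*u = -2 + u)
H(B, k) = 23 - k (H(B, k) = (-2 + 5²) - k = (-2 + 25) - k = 23 - k)
√((176219 - H(C, 447)) - 401375) = √((176219 - (23 - 1*447)) - 401375) = √((176219 - (23 - 447)) - 401375) = √((176219 - 1*(-424)) - 401375) = √((176219 + 424) - 401375) = √(176643 - 401375) = √(-224732) = 2*I*√56183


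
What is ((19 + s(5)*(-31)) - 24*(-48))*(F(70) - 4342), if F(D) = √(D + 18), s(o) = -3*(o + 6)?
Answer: -9526348 + 4388*√22 ≈ -9.5058e+6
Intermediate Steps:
s(o) = -18 - 3*o (s(o) = -3*(6 + o) = -18 - 3*o)
F(D) = √(18 + D)
((19 + s(5)*(-31)) - 24*(-48))*(F(70) - 4342) = ((19 + (-18 - 3*5)*(-31)) - 24*(-48))*(√(18 + 70) - 4342) = ((19 + (-18 - 15)*(-31)) + 1152)*(√88 - 4342) = ((19 - 33*(-31)) + 1152)*(2*√22 - 4342) = ((19 + 1023) + 1152)*(-4342 + 2*√22) = (1042 + 1152)*(-4342 + 2*√22) = 2194*(-4342 + 2*√22) = -9526348 + 4388*√22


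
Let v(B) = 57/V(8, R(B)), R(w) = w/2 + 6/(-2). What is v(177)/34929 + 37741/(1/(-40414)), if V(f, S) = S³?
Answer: -4673528205010428250/3064076667 ≈ -1.5253e+9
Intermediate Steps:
R(w) = -3 + w/2 (R(w) = w*(½) + 6*(-½) = w/2 - 3 = -3 + w/2)
v(B) = 57/(-3 + B/2)³ (v(B) = 57/((-3 + B/2)³) = 57/(-3 + B/2)³)
v(177)/34929 + 37741/(1/(-40414)) = (456/(-6 + 177)³)/34929 + 37741/(1/(-40414)) = (456/171³)*(1/34929) + 37741/(-1/40414) = (456*(1/5000211))*(1/34929) + 37741*(-40414) = (8/87723)*(1/34929) - 1525264774 = 8/3064076667 - 1525264774 = -4673528205010428250/3064076667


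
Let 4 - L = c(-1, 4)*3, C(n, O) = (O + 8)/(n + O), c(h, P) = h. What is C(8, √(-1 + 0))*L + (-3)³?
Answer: -20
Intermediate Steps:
C(n, O) = (8 + O)/(O + n)
L = 7 (L = 4 - (-1)*3 = 4 - 1*(-3) = 4 + 3 = 7)
C(8, √(-1 + 0))*L + (-3)³ = ((8 + √(-1 + 0))/(√(-1 + 0) + 8))*7 + (-3)³ = ((8 + √(-1))/(√(-1) + 8))*7 - 27 = ((8 + I)/(I + 8))*7 - 27 = ((8 + I)/(8 + I))*7 - 27 = (((8 - I)/65)*(8 + I))*7 - 27 = ((8 + I)*(8 - I)/65)*7 - 27 = 7*(8 + I)*(8 - I)/65 - 27 = -27 + 7*(8 + I)*(8 - I)/65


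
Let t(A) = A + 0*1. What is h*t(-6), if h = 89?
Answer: -534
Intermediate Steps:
t(A) = A (t(A) = A + 0 = A)
h*t(-6) = 89*(-6) = -534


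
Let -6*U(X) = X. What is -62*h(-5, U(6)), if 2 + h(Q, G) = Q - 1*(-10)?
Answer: -186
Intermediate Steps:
U(X) = -X/6
h(Q, G) = 8 + Q (h(Q, G) = -2 + (Q - 1*(-10)) = -2 + (Q + 10) = -2 + (10 + Q) = 8 + Q)
-62*h(-5, U(6)) = -62*(8 - 5) = -62*3 = -186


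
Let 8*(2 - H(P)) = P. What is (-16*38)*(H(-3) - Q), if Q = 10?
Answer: 4636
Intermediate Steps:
H(P) = 2 - P/8
(-16*38)*(H(-3) - Q) = (-16*38)*((2 - ⅛*(-3)) - 1*10) = -608*((2 + 3/8) - 10) = -608*(19/8 - 10) = -608*(-61/8) = 4636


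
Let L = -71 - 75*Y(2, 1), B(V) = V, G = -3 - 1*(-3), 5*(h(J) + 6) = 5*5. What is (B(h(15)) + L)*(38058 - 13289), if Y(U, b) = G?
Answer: -1783368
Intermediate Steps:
h(J) = -1 (h(J) = -6 + (5*5)/5 = -6 + (1/5)*25 = -6 + 5 = -1)
G = 0 (G = -3 + 3 = 0)
Y(U, b) = 0
L = -71 (L = -71 - 75*0 = -71 + 0 = -71)
(B(h(15)) + L)*(38058 - 13289) = (-1 - 71)*(38058 - 13289) = -72*24769 = -1783368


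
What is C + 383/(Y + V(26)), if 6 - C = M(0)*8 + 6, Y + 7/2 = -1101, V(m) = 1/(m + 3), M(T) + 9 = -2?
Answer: 5614978/64059 ≈ 87.653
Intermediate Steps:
M(T) = -11 (M(T) = -9 - 2 = -11)
V(m) = 1/(3 + m)
Y = -2209/2 (Y = -7/2 - 1101 = -2209/2 ≈ -1104.5)
C = 88 (C = 6 - (-11*8 + 6) = 6 - (-88 + 6) = 6 - 1*(-82) = 6 + 82 = 88)
C + 383/(Y + V(26)) = 88 + 383/(-2209/2 + 1/(3 + 26)) = 88 + 383/(-2209/2 + 1/29) = 88 + 383/(-64059/58) = 88 + 383*(-58/64059) = 88 - 22214/64059 = 5614978/64059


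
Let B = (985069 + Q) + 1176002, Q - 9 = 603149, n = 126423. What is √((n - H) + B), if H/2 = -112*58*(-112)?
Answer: 2*√358887 ≈ 1198.1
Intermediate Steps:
Q = 603158 (Q = 9 + 603149 = 603158)
B = 2764229 (B = (985069 + 603158) + 1176002 = 1588227 + 1176002 = 2764229)
H = 1455104 (H = 2*(-112*58*(-112)) = 2*(-6496*(-112)) = 2*727552 = 1455104)
√((n - H) + B) = √((126423 - 1*1455104) + 2764229) = √((126423 - 1455104) + 2764229) = √(-1328681 + 2764229) = √1435548 = 2*√358887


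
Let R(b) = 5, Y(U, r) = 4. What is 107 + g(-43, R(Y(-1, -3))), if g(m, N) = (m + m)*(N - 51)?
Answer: 4063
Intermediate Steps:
g(m, N) = 2*m*(-51 + N) (g(m, N) = (2*m)*(-51 + N) = 2*m*(-51 + N))
107 + g(-43, R(Y(-1, -3))) = 107 + 2*(-43)*(-51 + 5) = 107 + 2*(-43)*(-46) = 107 + 3956 = 4063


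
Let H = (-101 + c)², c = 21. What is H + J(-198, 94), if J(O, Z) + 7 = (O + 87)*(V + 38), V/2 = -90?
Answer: 22155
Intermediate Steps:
V = -180 (V = 2*(-90) = -180)
J(O, Z) = -12361 - 142*O (J(O, Z) = -7 + (O + 87)*(-180 + 38) = -7 + (87 + O)*(-142) = -7 + (-12354 - 142*O) = -12361 - 142*O)
H = 6400 (H = (-101 + 21)² = (-80)² = 6400)
H + J(-198, 94) = 6400 + (-12361 - 142*(-198)) = 6400 + (-12361 + 28116) = 6400 + 15755 = 22155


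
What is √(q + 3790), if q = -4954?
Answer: 2*I*√291 ≈ 34.117*I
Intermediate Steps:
√(q + 3790) = √(-4954 + 3790) = √(-1164) = 2*I*√291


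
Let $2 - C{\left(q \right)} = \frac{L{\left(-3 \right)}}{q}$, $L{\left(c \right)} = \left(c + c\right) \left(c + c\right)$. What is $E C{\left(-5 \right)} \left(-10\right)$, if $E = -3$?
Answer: $276$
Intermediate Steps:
$L{\left(c \right)} = 4 c^{2}$ ($L{\left(c \right)} = 2 c 2 c = 4 c^{2}$)
$C{\left(q \right)} = 2 - \frac{36}{q}$ ($C{\left(q \right)} = 2 - \frac{4 \left(-3\right)^{2}}{q} = 2 - \frac{4 \cdot 9}{q} = 2 - \frac{36}{q}$)
$E C{\left(-5 \right)} \left(-10\right) = - 3 \left(2 - \frac{36}{-5}\right) \left(-10\right) = - 3 \left(2 - - \frac{36}{5}\right) \left(-10\right) = - 3 \left(2 + \frac{36}{5}\right) \left(-10\right) = \left(-3\right) \frac{46}{5} \left(-10\right) = \left(- \frac{138}{5}\right) \left(-10\right) = 276$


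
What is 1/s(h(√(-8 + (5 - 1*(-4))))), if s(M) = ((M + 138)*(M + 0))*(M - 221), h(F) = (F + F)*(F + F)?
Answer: -1/123256 ≈ -8.1132e-6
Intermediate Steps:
h(F) = 4*F² (h(F) = (2*F)*(2*F) = 4*F²)
s(M) = M*(-221 + M)*(138 + M) (s(M) = ((138 + M)*M)*(-221 + M) = (M*(138 + M))*(-221 + M) = M*(-221 + M)*(138 + M))
1/s(h(√(-8 + (5 - 1*(-4))))) = 1/((4*(√(-8 + (5 - 1*(-4))))²)*(-30498 + (4*(√(-8 + (5 - 1*(-4))))²)² - 332*(√(-8 + (5 - 1*(-4))))²)) = 1/((4*(√(-8 + (5 + 4)))²)*(-30498 + (4*(√(-8 + (5 + 4)))²)² - 332*(√(-8 + (5 + 4)))²)) = 1/((4*(√(-8 + 9))²)*(-30498 + (4*(√(-8 + 9))²)² - 332*(√(-8 + 9))²)) = 1/((4*(√1)²)*(-30498 + (4*(√1)²)² - 332*(√1)²)) = 1/((4*1²)*(-30498 + (4*1²)² - 332*1²)) = 1/((4*1)*(-30498 + (4*1)² - 332)) = 1/(4*(-30498 + 4² - 83*4)) = 1/(4*(-30498 + 16 - 332)) = 1/(4*(-30814)) = 1/(-123256) = -1/123256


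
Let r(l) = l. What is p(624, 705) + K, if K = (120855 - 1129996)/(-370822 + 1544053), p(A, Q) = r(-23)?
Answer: -27993454/1173231 ≈ -23.860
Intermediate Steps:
p(A, Q) = -23
K = -1009141/1173231 ≈ -0.86014
p(624, 705) + K = -23 - 1009141/1173231 = -27993454/1173231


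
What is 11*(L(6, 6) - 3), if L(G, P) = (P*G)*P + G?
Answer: 2409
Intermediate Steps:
L(G, P) = G + G*P² (L(G, P) = (G*P)*P + G = G*P² + G = G + G*P²)
11*(L(6, 6) - 3) = 11*(6*(1 + 6²) - 3) = 11*(6*(1 + 36) - 3) = 11*(6*37 - 3) = 11*(222 - 3) = 11*219 = 2409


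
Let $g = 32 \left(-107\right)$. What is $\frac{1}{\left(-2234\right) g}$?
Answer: $\frac{1}{7649216} \approx 1.3073 \cdot 10^{-7}$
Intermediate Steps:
$g = -3424$
$\frac{1}{\left(-2234\right) g} = \frac{1}{\left(-2234\right) \left(-3424\right)} = \left(- \frac{1}{2234}\right) \left(- \frac{1}{3424}\right) = \frac{1}{7649216}$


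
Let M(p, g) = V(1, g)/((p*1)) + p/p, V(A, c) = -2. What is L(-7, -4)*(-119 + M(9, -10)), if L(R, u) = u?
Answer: 4256/9 ≈ 472.89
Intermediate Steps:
M(p, g) = 1 - 2/p (M(p, g) = -2/p + p/p = -2/p + 1 = 1 - 2/p)
L(-7, -4)*(-119 + M(9, -10)) = -4*(-119 + (-2 + 9)/9) = -4*(-119 + (⅑)*7) = -4*(-119 + 7/9) = -4*(-1064/9) = 4256/9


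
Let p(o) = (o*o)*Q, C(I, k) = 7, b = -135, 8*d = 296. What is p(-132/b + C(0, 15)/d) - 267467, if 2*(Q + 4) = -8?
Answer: -741508906067/2772225 ≈ -2.6748e+5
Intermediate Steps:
Q = -8 (Q = -4 + (½)*(-8) = -4 - 4 = -8)
d = 37 (d = (⅛)*296 = 37)
p(o) = -8*o² (p(o) = (o*o)*(-8) = o²*(-8) = -8*o²)
p(-132/b + C(0, 15)/d) - 267467 = -8*(-132/(-135) + 7/37)² - 267467 = -8*(-132*(-1/135) + 7*(1/37))² - 267467 = -8*(44/45 + 7/37)² - 267467 = -8*(1943/1665)² - 267467 = -8*3775249/2772225 - 267467 = -30201992/2772225 - 267467 = -741508906067/2772225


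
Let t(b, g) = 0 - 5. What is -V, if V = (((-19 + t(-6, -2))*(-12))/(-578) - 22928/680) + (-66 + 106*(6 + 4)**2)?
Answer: -15172188/1445 ≈ -10500.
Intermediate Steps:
t(b, g) = -5
V = 15172188/1445 (V = (((-19 - 5)*(-12))/(-578) - 22928/680) + (-66 + 106*(6 + 4)**2) = (-24*(-12)*(-1/578) - 22928*1/680) + (-66 + 106*10**2) = (288*(-1/578) - 2866/85) + (-66 + 106*100) = (-144/289 - 2866/85) + (-66 + 10600) = -49442/1445 + 10534 = 15172188/1445 ≈ 10500.)
-V = -1*15172188/1445 = -15172188/1445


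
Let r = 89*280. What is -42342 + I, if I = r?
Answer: -17422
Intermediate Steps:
r = 24920
I = 24920
-42342 + I = -42342 + 24920 = -17422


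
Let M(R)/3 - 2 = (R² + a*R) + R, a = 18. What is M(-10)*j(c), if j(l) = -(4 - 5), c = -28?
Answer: -264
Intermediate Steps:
M(R) = 6 + 3*R² + 57*R (M(R) = 6 + 3*((R² + 18*R) + R) = 6 + 3*(R² + 19*R) = 6 + (3*R² + 57*R) = 6 + 3*R² + 57*R)
j(l) = 1 (j(l) = -1*(-1) = 1)
M(-10)*j(c) = (6 + 3*(-10)² + 57*(-10))*1 = (6 + 3*100 - 570)*1 = (6 + 300 - 570)*1 = -264*1 = -264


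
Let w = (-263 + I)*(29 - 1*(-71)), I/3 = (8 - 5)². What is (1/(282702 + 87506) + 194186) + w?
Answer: 63152301889/370208 ≈ 1.7059e+5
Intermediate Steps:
I = 27 (I = 3*(8 - 5)² = 3*3² = 3*9 = 27)
w = -23600 (w = (-263 + 27)*(29 - 1*(-71)) = -236*(29 + 71) = -236*100 = -23600)
(1/(282702 + 87506) + 194186) + w = (1/(282702 + 87506) + 194186) - 23600 = (1/370208 + 194186) - 23600 = 71889210689/370208 - 23600 = 63152301889/370208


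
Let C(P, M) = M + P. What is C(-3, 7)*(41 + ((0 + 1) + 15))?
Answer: 228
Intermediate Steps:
C(-3, 7)*(41 + ((0 + 1) + 15)) = (7 - 3)*(41 + ((0 + 1) + 15)) = 4*(41 + (1 + 15)) = 4*(41 + 16) = 4*57 = 228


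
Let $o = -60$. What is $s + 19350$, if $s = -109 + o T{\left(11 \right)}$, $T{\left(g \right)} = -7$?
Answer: $19661$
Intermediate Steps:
$s = 311$ ($s = -109 - -420 = -109 + 420 = 311$)
$s + 19350 = 311 + 19350 = 19661$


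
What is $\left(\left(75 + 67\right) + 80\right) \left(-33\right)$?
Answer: $-7326$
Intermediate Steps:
$\left(\left(75 + 67\right) + 80\right) \left(-33\right) = \left(142 + 80\right) \left(-33\right) = 222 \left(-33\right) = -7326$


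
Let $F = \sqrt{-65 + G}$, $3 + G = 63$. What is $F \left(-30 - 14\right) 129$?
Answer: $- 5676 i \sqrt{5} \approx - 12692.0 i$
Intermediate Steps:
$G = 60$ ($G = -3 + 63 = 60$)
$F = i \sqrt{5}$ ($F = \sqrt{-65 + 60} = \sqrt{-5} = i \sqrt{5} \approx 2.2361 i$)
$F \left(-30 - 14\right) 129 = i \sqrt{5} \left(-30 - 14\right) 129 = i \sqrt{5} \left(-44\right) 129 = - 44 i \sqrt{5} \cdot 129 = - 5676 i \sqrt{5}$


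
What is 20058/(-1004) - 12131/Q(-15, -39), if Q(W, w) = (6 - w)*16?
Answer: -6655321/180720 ≈ -36.827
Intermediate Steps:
Q(W, w) = 96 - 16*w
20058/(-1004) - 12131/Q(-15, -39) = 20058/(-1004) - 12131/(96 - 16*(-39)) = 20058*(-1/1004) - 12131/(96 + 624) = -10029/502 - 12131/720 = -6655321/180720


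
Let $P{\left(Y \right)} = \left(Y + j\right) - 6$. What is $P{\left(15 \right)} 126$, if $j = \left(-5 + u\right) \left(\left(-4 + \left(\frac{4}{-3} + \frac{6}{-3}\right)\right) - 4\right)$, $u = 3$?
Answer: $3990$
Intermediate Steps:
$j = \frac{68}{3}$ ($j = \left(-5 + 3\right) \left(\left(-4 + \left(\frac{4}{-3} + \frac{6}{-3}\right)\right) - 4\right) = - 2 \left(\left(-4 + \left(4 \left(- \frac{1}{3}\right) + 6 \left(- \frac{1}{3}\right)\right)\right) - 4\right) = - 2 \left(\left(-4 - \frac{10}{3}\right) - 4\right) = - 2 \left(- \frac{22}{3} - 4\right) = \left(-2\right) \left(- \frac{34}{3}\right) = \frac{68}{3} \approx 22.667$)
$P{\left(Y \right)} = \frac{50}{3} + Y$ ($P{\left(Y \right)} = \left(Y + \frac{68}{3}\right) - 6 = \left(\frac{68}{3} + Y\right) - 6 = \frac{50}{3} + Y$)
$P{\left(15 \right)} 126 = \left(\frac{50}{3} + 15\right) 126 = \frac{95}{3} \cdot 126 = 3990$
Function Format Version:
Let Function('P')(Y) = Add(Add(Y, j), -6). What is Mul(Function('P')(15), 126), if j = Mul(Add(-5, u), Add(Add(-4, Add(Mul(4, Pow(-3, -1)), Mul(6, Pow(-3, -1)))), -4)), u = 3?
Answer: 3990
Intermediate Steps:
j = Rational(68, 3) (j = Mul(Add(-5, 3), Add(Add(-4, Add(Mul(4, Pow(-3, -1)), Mul(6, Pow(-3, -1)))), -4)) = Mul(-2, Add(Add(-4, Add(Mul(4, Rational(-1, 3)), Mul(6, Rational(-1, 3)))), -4)) = Mul(-2, Add(Add(-4, Add(Rational(-4, 3), -2)), -4)) = Mul(-2, Add(Add(-4, Rational(-10, 3)), -4)) = Mul(-2, Add(Rational(-22, 3), -4)) = Mul(-2, Rational(-34, 3)) = Rational(68, 3) ≈ 22.667)
Function('P')(Y) = Add(Rational(50, 3), Y) (Function('P')(Y) = Add(Add(Y, Rational(68, 3)), -6) = Add(Add(Rational(68, 3), Y), -6) = Add(Rational(50, 3), Y))
Mul(Function('P')(15), 126) = Mul(Add(Rational(50, 3), 15), 126) = Mul(Rational(95, 3), 126) = 3990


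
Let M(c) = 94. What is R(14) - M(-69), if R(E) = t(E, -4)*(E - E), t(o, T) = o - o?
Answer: -94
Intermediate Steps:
t(o, T) = 0
R(E) = 0 (R(E) = 0*(E - E) = 0*0 = 0)
R(14) - M(-69) = 0 - 1*94 = 0 - 94 = -94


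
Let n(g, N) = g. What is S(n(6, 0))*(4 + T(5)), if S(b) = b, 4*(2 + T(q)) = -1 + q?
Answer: 18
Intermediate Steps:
T(q) = -9/4 + q/4 (T(q) = -2 + (-1 + q)/4 = -2 + (-1/4 + q/4) = -9/4 + q/4)
S(n(6, 0))*(4 + T(5)) = 6*(4 + (-9/4 + (1/4)*5)) = 6*(4 + (-9/4 + 5/4)) = 6*(4 - 1) = 6*3 = 18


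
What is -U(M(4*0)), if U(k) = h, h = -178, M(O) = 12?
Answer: 178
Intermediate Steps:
U(k) = -178
-U(M(4*0)) = -1*(-178) = 178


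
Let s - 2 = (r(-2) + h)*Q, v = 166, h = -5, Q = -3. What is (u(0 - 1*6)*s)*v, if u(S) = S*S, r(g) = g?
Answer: 137448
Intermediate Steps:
u(S) = S**2
s = 23 (s = 2 + (-2 - 5)*(-3) = 2 - 7*(-3) = 2 + 21 = 23)
(u(0 - 1*6)*s)*v = ((0 - 1*6)**2*23)*166 = ((0 - 6)**2*23)*166 = ((-6)**2*23)*166 = (36*23)*166 = 828*166 = 137448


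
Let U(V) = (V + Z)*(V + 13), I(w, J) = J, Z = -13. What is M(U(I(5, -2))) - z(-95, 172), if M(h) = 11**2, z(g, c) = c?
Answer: -51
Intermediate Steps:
U(V) = (-13 + V)*(13 + V) (U(V) = (V - 13)*(V + 13) = (-13 + V)*(13 + V))
M(h) = 121
M(U(I(5, -2))) - z(-95, 172) = 121 - 1*172 = 121 - 172 = -51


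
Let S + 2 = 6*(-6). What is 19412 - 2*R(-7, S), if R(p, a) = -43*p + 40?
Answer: 18730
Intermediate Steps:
S = -38 (S = -2 + 6*(-6) = -2 - 36 = -38)
R(p, a) = 40 - 43*p
19412 - 2*R(-7, S) = 19412 - 2*(40 - 43*(-7)) = 19412 - 2*(40 + 301) = 19412 - 2*341 = 19412 - 1*682 = 19412 - 682 = 18730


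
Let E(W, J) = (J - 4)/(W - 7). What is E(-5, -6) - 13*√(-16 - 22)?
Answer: ⅚ - 13*I*√38 ≈ 0.83333 - 80.137*I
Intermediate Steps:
E(W, J) = (-4 + J)/(-7 + W)
E(-5, -6) - 13*√(-16 - 22) = (-4 - 6)/(-7 - 5) - 13*√(-16 - 22) = -10/(-12) - 13*I*√38 = -1/12*(-10) - 13*I*√38 = ⅚ - 13*I*√38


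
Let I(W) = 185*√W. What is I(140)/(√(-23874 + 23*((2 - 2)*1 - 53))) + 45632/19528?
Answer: 5704/2441 - 370*I*√878255/25093 ≈ 2.3367 - 13.818*I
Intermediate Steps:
I(140)/(√(-23874 + 23*((2 - 2)*1 - 53))) + 45632/19528 = (185*√140)/(√(-23874 + 23*((2 - 2)*1 - 53))) + 45632/19528 = (185*(2*√35))/(√(-23874 + 23*(0*1 - 53))) + 45632*(1/19528) = (370*√35)/(√(-23874 + 23*(0 - 53))) + 5704/2441 = (370*√35)/(√(-23874 + 23*(-53))) + 5704/2441 = (370*√35)/(√(-23874 - 1219)) + 5704/2441 = (370*√35)/(√(-25093)) + 5704/2441 = (370*√35)/((I*√25093)) + 5704/2441 = (370*√35)*(-I*√25093/25093) + 5704/2441 = -370*I*√878255/25093 + 5704/2441 = 5704/2441 - 370*I*√878255/25093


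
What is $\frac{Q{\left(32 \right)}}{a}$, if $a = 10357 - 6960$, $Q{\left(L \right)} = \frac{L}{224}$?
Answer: $\frac{1}{23779} \approx 4.2054 \cdot 10^{-5}$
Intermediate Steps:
$Q{\left(L \right)} = \frac{L}{224}$ ($Q{\left(L \right)} = L \frac{1}{224} = \frac{L}{224}$)
$a = 3397$
$\frac{Q{\left(32 \right)}}{a} = \frac{\frac{1}{224} \cdot 32}{3397} = \frac{1}{7} \cdot \frac{1}{3397} = \frac{1}{23779}$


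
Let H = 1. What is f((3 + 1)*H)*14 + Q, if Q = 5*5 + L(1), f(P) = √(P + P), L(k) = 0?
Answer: 25 + 28*√2 ≈ 64.598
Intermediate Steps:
f(P) = √2*√P (f(P) = √(2*P) = √2*√P)
Q = 25 (Q = 5*5 + 0 = 25 + 0 = 25)
f((3 + 1)*H)*14 + Q = (√2*√((3 + 1)*1))*14 + 25 = (√2*√(4*1))*14 + 25 = (√2*√4)*14 + 25 = (√2*2)*14 + 25 = (2*√2)*14 + 25 = 28*√2 + 25 = 25 + 28*√2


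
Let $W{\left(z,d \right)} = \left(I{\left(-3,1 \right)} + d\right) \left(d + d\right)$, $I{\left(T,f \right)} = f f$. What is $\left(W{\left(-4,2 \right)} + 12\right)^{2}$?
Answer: $576$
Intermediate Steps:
$I{\left(T,f \right)} = f^{2}$
$W{\left(z,d \right)} = 2 d \left(1 + d\right)$ ($W{\left(z,d \right)} = \left(1^{2} + d\right) \left(d + d\right) = \left(1 + d\right) 2 d = 2 d \left(1 + d\right)$)
$\left(W{\left(-4,2 \right)} + 12\right)^{2} = \left(2 \cdot 2 \left(1 + 2\right) + 12\right)^{2} = \left(2 \cdot 2 \cdot 3 + 12\right)^{2} = \left(12 + 12\right)^{2} = 24^{2} = 576$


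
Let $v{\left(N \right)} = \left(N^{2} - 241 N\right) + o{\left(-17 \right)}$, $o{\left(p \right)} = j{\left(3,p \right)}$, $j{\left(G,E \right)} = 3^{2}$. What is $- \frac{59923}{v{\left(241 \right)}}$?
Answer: $- \frac{59923}{9} \approx -6658.1$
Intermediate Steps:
$j{\left(G,E \right)} = 9$
$o{\left(p \right)} = 9$
$v{\left(N \right)} = 9 + N^{2} - 241 N$ ($v{\left(N \right)} = \left(N^{2} - 241 N\right) + 9 = 9 + N^{2} - 241 N$)
$- \frac{59923}{v{\left(241 \right)}} = - \frac{59923}{9 + 241^{2} - 58081} = - \frac{59923}{9 + 58081 - 58081} = - \frac{59923}{9}$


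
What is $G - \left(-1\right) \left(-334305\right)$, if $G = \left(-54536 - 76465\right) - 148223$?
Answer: $-613529$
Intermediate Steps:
$G = -279224$ ($G = -131001 - 148223 = -279224$)
$G - \left(-1\right) \left(-334305\right) = -279224 - \left(-1\right) \left(-334305\right) = -279224 - 334305 = -613529$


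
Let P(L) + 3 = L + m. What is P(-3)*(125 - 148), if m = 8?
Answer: -46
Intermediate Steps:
P(L) = 5 + L (P(L) = -3 + (L + 8) = -3 + (8 + L) = 5 + L)
P(-3)*(125 - 148) = (5 - 3)*(125 - 148) = 2*(-23) = -46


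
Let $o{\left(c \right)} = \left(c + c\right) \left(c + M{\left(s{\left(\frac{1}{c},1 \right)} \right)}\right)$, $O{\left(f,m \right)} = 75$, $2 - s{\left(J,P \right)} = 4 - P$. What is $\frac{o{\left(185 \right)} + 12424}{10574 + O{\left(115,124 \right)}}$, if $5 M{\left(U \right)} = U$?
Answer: $\frac{80800}{10649} \approx 7.5876$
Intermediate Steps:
$s{\left(J,P \right)} = -2 + P$ ($s{\left(J,P \right)} = 2 - \left(4 - P\right) = 2 + \left(-4 + P\right) = -2 + P$)
$M{\left(U \right)} = \frac{U}{5}$
$o{\left(c \right)} = 2 c \left(- \frac{1}{5} + c\right)$ ($o{\left(c \right)} = \left(c + c\right) \left(c + \frac{-2 + 1}{5}\right) = 2 c \left(c + \frac{1}{5} \left(-1\right)\right) = 2 c \left(c - \frac{1}{5}\right) = 2 c \left(- \frac{1}{5} + c\right)$)
$\frac{o{\left(185 \right)} + 12424}{10574 + O{\left(115,124 \right)}} = \frac{\frac{2}{5} \cdot 185 \left(-1 + 5 \cdot 185\right) + 12424}{10574 + 75} = \frac{\frac{2}{5} \cdot 185 \left(-1 + 925\right) + 12424}{10649} = \left(\frac{2}{5} \cdot 185 \cdot 924 + 12424\right) \frac{1}{10649} = \left(68376 + 12424\right) \frac{1}{10649} = 80800 \cdot \frac{1}{10649} = \frac{80800}{10649}$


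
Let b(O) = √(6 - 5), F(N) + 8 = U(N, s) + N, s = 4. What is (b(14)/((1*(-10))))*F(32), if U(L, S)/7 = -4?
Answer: ⅖ ≈ 0.40000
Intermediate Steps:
U(L, S) = -28 (U(L, S) = 7*(-4) = -28)
F(N) = -36 + N (F(N) = -8 + (-28 + N) = -36 + N)
b(O) = 1 (b(O) = √1 = 1)
(b(14)/((1*(-10))))*F(32) = (1/(1*(-10)))*(-36 + 32) = (1/(-10))*(-4) = (1*(-⅒))*(-4) = -⅒*(-4) = ⅖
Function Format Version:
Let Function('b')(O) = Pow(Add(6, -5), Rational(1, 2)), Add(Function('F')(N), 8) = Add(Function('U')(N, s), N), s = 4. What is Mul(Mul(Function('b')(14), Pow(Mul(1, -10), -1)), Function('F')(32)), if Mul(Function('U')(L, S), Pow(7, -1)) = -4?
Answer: Rational(2, 5) ≈ 0.40000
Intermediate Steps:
Function('U')(L, S) = -28 (Function('U')(L, S) = Mul(7, -4) = -28)
Function('F')(N) = Add(-36, N) (Function('F')(N) = Add(-8, Add(-28, N)) = Add(-36, N))
Function('b')(O) = 1 (Function('b')(O) = Pow(1, Rational(1, 2)) = 1)
Mul(Mul(Function('b')(14), Pow(Mul(1, -10), -1)), Function('F')(32)) = Mul(Mul(1, Pow(Mul(1, -10), -1)), Add(-36, 32)) = Mul(Mul(1, Pow(-10, -1)), -4) = Mul(Mul(1, Rational(-1, 10)), -4) = Mul(Rational(-1, 10), -4) = Rational(2, 5)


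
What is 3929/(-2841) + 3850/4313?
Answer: -6007927/12253233 ≈ -0.49031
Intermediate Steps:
3929/(-2841) + 3850/4313 = 3929*(-1/2841) + 3850*(1/4313) = -3929/2841 + 3850/4313 = -6007927/12253233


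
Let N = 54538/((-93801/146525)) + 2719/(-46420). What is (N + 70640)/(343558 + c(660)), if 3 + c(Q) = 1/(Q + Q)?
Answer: -126734333970238/2991843515803537 ≈ -0.042360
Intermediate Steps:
c(Q) = -3 + 1/(2*Q) (c(Q) = -3 + 1/(Q + Q) = -3 + 1/(2*Q))
N = -370950851533919/4354242420 (N = 54538/((-93801*1/146525)) + 2719*(-1/46420) = 54538/(-93801/146525) - 2719/46420 = 54538*(-146525/93801) - 2719/46420 = -7991180450/93801 - 2719/46420 = -370950851533919/4354242420 ≈ -85193.)
(N + 70640)/(343558 + c(660)) = (-370950851533919/4354242420 + 70640)/(343558 + (-3 + (½)/660)) = -63367166985119/(4354242420*(343558 + (-3 + (½)*(1/660)))) = -63367166985119/(4354242420*(343558 + (-3 + 1/1320))) = -63367166985119/(4354242420*(343558 - 3959/1320)) = -63367166985119/(4354242420*453492601/1320) = -63367166985119/4354242420*1320/453492601 = -126734333970238/2991843515803537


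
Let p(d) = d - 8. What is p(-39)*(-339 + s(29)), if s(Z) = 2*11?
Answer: 14899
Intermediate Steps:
p(d) = -8 + d
s(Z) = 22
p(-39)*(-339 + s(29)) = (-8 - 39)*(-339 + 22) = -47*(-317) = 14899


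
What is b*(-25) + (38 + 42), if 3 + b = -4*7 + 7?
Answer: 680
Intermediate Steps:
b = -24 (b = -3 + (-4*7 + 7) = -3 + (-28 + 7) = -3 - 21 = -24)
b*(-25) + (38 + 42) = -24*(-25) + (38 + 42) = 600 + 80 = 680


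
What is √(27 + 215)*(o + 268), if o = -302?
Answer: -374*√2 ≈ -528.92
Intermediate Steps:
√(27 + 215)*(o + 268) = √(27 + 215)*(-302 + 268) = √242*(-34) = (11*√2)*(-34) = -374*√2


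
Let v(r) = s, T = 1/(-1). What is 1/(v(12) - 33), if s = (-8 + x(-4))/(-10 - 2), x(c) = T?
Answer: -4/129 ≈ -0.031008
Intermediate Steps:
T = -1
x(c) = -1
s = ¾ (s = (-8 - 1)/(-10 - 2) = -9/(-12) = -9*(-1/12) = ¾ ≈ 0.75000)
v(r) = ¾
1/(v(12) - 33) = 1/(¾ - 33) = 1/(-129/4) = -4/129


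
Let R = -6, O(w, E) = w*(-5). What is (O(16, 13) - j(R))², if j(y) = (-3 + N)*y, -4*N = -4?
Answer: 8464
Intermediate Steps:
O(w, E) = -5*w
N = 1 (N = -¼*(-4) = 1)
j(y) = -2*y (j(y) = (-3 + 1)*y = -2*y)
(O(16, 13) - j(R))² = (-5*16 - (-2)*(-6))² = (-80 - 1*12)² = (-80 - 12)² = (-92)² = 8464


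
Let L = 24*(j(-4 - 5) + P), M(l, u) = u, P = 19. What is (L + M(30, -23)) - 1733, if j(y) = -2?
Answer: -1348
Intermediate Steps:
L = 408 (L = 24*(-2 + 19) = 24*17 = 408)
(L + M(30, -23)) - 1733 = (408 - 23) - 1733 = 385 - 1733 = -1348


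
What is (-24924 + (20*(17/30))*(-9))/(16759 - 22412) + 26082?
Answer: 147466572/5653 ≈ 26086.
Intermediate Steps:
(-24924 + (20*(17/30))*(-9))/(16759 - 22412) + 26082 = (-24924 + (20*(17*(1/30)))*(-9))/(-5653) + 26082 = (-24924 + (20*(17/30))*(-9))*(-1/5653) + 26082 = (-24924 + (34/3)*(-9))*(-1/5653) + 26082 = (-24924 - 102)*(-1/5653) + 26082 = -25026*(-1/5653) + 26082 = 25026/5653 + 26082 = 147466572/5653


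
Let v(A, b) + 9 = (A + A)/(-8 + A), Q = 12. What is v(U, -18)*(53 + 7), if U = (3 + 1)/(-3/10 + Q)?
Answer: -7635/14 ≈ -545.36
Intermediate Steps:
U = 40/117 (U = (3 + 1)/(-3/10 + 12) = 4/(-3*⅒ + 12) = 4/(-3/10 + 12) = 4/(117/10) = 4*(10/117) = 40/117 ≈ 0.34188)
v(A, b) = -9 + 2*A/(-8 + A) (v(A, b) = -9 + (A + A)/(-8 + A) = -9 + (2*A)/(-8 + A) = -9 + 2*A/(-8 + A))
v(U, -18)*(53 + 7) = ((72 - 7*40/117)/(-8 + 40/117))*(53 + 7) = ((72 - 280/117)/(-896/117))*60 = -117/896*8144/117*60 = -509/56*60 = -7635/14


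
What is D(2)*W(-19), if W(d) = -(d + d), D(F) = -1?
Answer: -38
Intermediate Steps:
W(d) = -2*d
D(2)*W(-19) = -(-2)*(-19) = -1*38 = -38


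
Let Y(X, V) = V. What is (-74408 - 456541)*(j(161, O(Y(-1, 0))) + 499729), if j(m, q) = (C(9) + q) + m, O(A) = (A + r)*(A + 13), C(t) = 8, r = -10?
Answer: -265351319832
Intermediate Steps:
O(A) = (-10 + A)*(13 + A) (O(A) = (A - 10)*(A + 13) = (-10 + A)*(13 + A))
j(m, q) = 8 + m + q (j(m, q) = (8 + q) + m = 8 + m + q)
(-74408 - 456541)*(j(161, O(Y(-1, 0))) + 499729) = (-74408 - 456541)*((8 + 161 + (-130 + 0² + 3*0)) + 499729) = -530949*((8 + 161 + (-130 + 0 + 0)) + 499729) = -530949*((8 + 161 - 130) + 499729) = -530949*(39 + 499729) = -530949*499768 = -265351319832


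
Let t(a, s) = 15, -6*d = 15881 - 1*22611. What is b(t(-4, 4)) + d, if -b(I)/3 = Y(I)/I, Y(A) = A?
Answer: 3356/3 ≈ 1118.7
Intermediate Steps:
d = 3365/3 (d = -(15881 - 1*22611)/6 = -(15881 - 22611)/6 = -⅙*(-6730) = 3365/3 ≈ 1121.7)
b(I) = -3 (b(I) = -3*I/I = -3*1 = -3)
b(t(-4, 4)) + d = -3 + 3365/3 = 3356/3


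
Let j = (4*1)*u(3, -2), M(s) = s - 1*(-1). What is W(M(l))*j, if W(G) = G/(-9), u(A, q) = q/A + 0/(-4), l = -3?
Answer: -16/27 ≈ -0.59259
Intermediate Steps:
u(A, q) = q/A (u(A, q) = q/A + 0*(-¼) = q/A + 0 = q/A)
M(s) = 1 + s (M(s) = s + 1 = 1 + s)
j = -8/3 (j = (4*1)*(-2/3) = 4*(-2*⅓) = 4*(-⅔) = -8/3 ≈ -2.6667)
W(G) = -G/9 (W(G) = G*(-⅑) = -G/9)
W(M(l))*j = -(1 - 3)/9*(-8/3) = -⅑*(-2)*(-8/3) = (2/9)*(-8/3) = -16/27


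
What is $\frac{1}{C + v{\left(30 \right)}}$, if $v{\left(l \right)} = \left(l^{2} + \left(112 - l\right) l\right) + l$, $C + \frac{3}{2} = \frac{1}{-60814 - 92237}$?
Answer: $\frac{306102}{1037226625} \approx 0.00029512$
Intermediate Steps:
$C = - \frac{459155}{306102}$ ($C = - \frac{3}{2} + \frac{1}{-60814 - 92237} = - \frac{3}{2} + \frac{1}{-153051} = - \frac{3}{2} - \frac{1}{153051} = - \frac{459155}{306102} \approx -1.5$)
$v{\left(l \right)} = l + l^{2} + l \left(112 - l\right)$ ($v{\left(l \right)} = \left(l^{2} + l \left(112 - l\right)\right) + l = l + l^{2} + l \left(112 - l\right)$)
$\frac{1}{C + v{\left(30 \right)}} = \frac{1}{- \frac{459155}{306102} + 113 \cdot 30} = \frac{1}{- \frac{459155}{306102} + 3390} = \frac{1}{\frac{1037226625}{306102}} = \frac{306102}{1037226625}$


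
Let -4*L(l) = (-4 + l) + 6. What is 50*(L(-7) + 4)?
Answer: 525/2 ≈ 262.50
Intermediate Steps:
L(l) = -½ - l/4 (L(l) = -((-4 + l) + 6)/4 = -(2 + l)/4 = -½ - l/4)
50*(L(-7) + 4) = 50*((-½ - ¼*(-7)) + 4) = 50*((-½ + 7/4) + 4) = 50*(5/4 + 4) = 50*(21/4) = 525/2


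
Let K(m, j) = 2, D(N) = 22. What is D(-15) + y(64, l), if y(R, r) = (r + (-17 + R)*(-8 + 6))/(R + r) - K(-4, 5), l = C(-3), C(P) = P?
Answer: 1123/61 ≈ 18.410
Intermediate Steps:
l = -3
y(R, r) = -2 + (34 + r - 2*R)/(R + r) (y(R, r) = (r + (-17 + R)*(-8 + 6))/(R + r) - 1*2 = (r + (-17 + R)*(-2))/(R + r) - 2 = (r + (34 - 2*R))/(R + r) - 2 = (34 + r - 2*R)/(R + r) - 2 = -2 + (34 + r - 2*R)/(R + r))
D(-15) + y(64, l) = 22 + (34 - 1*(-3) - 4*64)/(64 - 3) = 22 + (34 + 3 - 256)/61 = 22 + (1/61)*(-219) = 22 - 219/61 = 1123/61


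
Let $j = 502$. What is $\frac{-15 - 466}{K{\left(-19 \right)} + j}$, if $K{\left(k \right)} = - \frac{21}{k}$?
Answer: $- \frac{9139}{9559} \approx -0.95606$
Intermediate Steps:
$\frac{-15 - 466}{K{\left(-19 \right)} + j} = \frac{-15 - 466}{- \frac{21}{-19} + 502} = - \frac{481}{\left(-21\right) \left(- \frac{1}{19}\right) + 502} = - \frac{481}{\frac{21}{19} + 502} = - \frac{481}{\frac{9559}{19}} = \left(-481\right) \frac{19}{9559} = - \frac{9139}{9559}$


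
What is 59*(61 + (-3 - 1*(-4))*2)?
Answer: 3717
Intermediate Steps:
59*(61 + (-3 - 1*(-4))*2) = 59*(61 + (-3 + 4)*2) = 59*(61 + 1*2) = 59*(61 + 2) = 59*63 = 3717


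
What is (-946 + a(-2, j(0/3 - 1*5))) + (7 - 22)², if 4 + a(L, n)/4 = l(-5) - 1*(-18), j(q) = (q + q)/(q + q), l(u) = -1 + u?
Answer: -689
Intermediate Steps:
j(q) = 1 (j(q) = (2*q)/((2*q)) = (2*q)*(1/(2*q)) = 1)
a(L, n) = 32 (a(L, n) = -16 + 4*((-1 - 5) - 1*(-18)) = -16 + 4*(-6 + 18) = -16 + 4*12 = -16 + 48 = 32)
(-946 + a(-2, j(0/3 - 1*5))) + (7 - 22)² = (-946 + 32) + (7 - 22)² = -914 + (-15)² = -914 + 225 = -689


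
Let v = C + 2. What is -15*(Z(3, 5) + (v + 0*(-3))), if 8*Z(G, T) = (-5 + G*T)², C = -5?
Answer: -285/2 ≈ -142.50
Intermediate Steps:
Z(G, T) = (-5 + G*T)²/8
v = -3 (v = -5 + 2 = -3)
-15*(Z(3, 5) + (v + 0*(-3))) = -15*((-5 + 3*5)²/8 + (-3 + 0*(-3))) = -15*((-5 + 15)²/8 + (-3 + 0)) = -15*((⅛)*10² - 3) = -15*((⅛)*100 - 3) = -15*(25/2 - 3) = -15*19/2 = -285/2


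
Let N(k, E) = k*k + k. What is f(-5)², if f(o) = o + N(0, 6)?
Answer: 25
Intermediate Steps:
N(k, E) = k + k² (N(k, E) = k² + k = k + k²)
f(o) = o (f(o) = o + 0*(1 + 0) = o + 0*1 = o + 0 = o)
f(-5)² = (-5)² = 25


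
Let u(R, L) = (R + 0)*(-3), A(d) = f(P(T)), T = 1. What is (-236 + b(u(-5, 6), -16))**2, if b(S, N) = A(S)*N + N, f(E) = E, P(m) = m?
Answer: 71824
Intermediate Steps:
A(d) = 1
u(R, L) = -3*R (u(R, L) = R*(-3) = -3*R)
b(S, N) = 2*N (b(S, N) = 1*N + N = N + N = 2*N)
(-236 + b(u(-5, 6), -16))**2 = (-236 + 2*(-16))**2 = (-236 - 32)**2 = (-268)**2 = 71824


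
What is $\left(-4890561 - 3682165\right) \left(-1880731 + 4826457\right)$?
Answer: $-25252901869076$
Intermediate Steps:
$\left(-4890561 - 3682165\right) \left(-1880731 + 4826457\right) = \left(-8572726\right) 2945726 = -25252901869076$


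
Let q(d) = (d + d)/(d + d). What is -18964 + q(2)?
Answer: -18963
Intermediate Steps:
q(d) = 1 (q(d) = (2*d)/((2*d)) = (2*d)*(1/(2*d)) = 1)
-18964 + q(2) = -18964 + 1 = -18963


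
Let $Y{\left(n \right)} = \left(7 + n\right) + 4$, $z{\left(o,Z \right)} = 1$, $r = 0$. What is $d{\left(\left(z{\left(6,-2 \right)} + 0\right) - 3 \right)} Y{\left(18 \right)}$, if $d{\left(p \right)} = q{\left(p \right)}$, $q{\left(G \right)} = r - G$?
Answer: $58$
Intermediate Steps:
$q{\left(G \right)} = - G$ ($q{\left(G \right)} = 0 - G = - G$)
$Y{\left(n \right)} = 11 + n$
$d{\left(p \right)} = - p$
$d{\left(\left(z{\left(6,-2 \right)} + 0\right) - 3 \right)} Y{\left(18 \right)} = - (\left(1 + 0\right) - 3) \left(11 + 18\right) = - (1 - 3) 29 = \left(-1\right) \left(-2\right) 29 = 2 \cdot 29 = 58$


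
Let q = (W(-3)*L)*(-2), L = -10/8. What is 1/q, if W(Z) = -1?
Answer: -2/5 ≈ -0.40000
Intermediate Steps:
L = -5/4 (L = -10*1/8 = -5/4 ≈ -1.2500)
q = -5/2 (q = -1*(-5/4)*(-2) = (5/4)*(-2) = -5/2 ≈ -2.5000)
1/q = 1/(-5/2) = -2/5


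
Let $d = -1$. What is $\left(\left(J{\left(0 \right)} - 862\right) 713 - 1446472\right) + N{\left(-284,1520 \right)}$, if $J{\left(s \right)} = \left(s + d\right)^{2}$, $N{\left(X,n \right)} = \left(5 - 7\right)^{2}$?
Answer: $-2060361$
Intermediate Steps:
$N{\left(X,n \right)} = 4$ ($N{\left(X,n \right)} = \left(-2\right)^{2} = 4$)
$J{\left(s \right)} = \left(-1 + s\right)^{2}$ ($J{\left(s \right)} = \left(s - 1\right)^{2} = \left(-1 + s\right)^{2}$)
$\left(\left(J{\left(0 \right)} - 862\right) 713 - 1446472\right) + N{\left(-284,1520 \right)} = \left(\left(\left(-1 + 0\right)^{2} - 862\right) 713 - 1446472\right) + 4 = \left(\left(\left(-1\right)^{2} - 862\right) 713 - 1446472\right) + 4 = \left(\left(1 - 862\right) 713 - 1446472\right) + 4 = \left(\left(-861\right) 713 - 1446472\right) + 4 = \left(-613893 - 1446472\right) + 4 = -2060365 + 4 = -2060361$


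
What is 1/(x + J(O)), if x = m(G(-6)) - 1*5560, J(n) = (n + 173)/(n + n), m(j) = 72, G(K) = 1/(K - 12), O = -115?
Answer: -115/631149 ≈ -0.00018221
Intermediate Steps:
G(K) = 1/(-12 + K)
J(n) = (173 + n)/(2*n) (J(n) = (173 + n)/((2*n)) = (173 + n)*(1/(2*n)) = (173 + n)/(2*n))
x = -5488 (x = 72 - 1*5560 = 72 - 5560 = -5488)
1/(x + J(O)) = 1/(-5488 + (½)*(173 - 115)/(-115)) = 1/(-5488 + (½)*(-1/115)*58) = 1/(-5488 - 29/115) = 1/(-631149/115) = -115/631149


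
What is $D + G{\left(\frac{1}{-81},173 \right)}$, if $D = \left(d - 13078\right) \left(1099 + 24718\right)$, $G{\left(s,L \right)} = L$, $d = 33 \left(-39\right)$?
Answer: $-370861032$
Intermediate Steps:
$d = -1287$
$D = -370861205$ ($D = \left(-1287 - 13078\right) \left(1099 + 24718\right) = \left(-14365\right) 25817 = -370861205$)
$D + G{\left(\frac{1}{-81},173 \right)} = -370861205 + 173 = -370861032$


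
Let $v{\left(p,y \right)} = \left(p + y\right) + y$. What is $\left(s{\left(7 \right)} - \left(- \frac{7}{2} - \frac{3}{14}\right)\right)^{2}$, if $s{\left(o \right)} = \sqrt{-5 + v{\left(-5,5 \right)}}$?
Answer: $\frac{676}{49} \approx 13.796$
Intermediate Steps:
$v{\left(p,y \right)} = p + 2 y$
$s{\left(o \right)} = 0$ ($s{\left(o \right)} = \sqrt{-5 + \left(-5 + 2 \cdot 5\right)} = \sqrt{-5 + \left(-5 + 10\right)} = \sqrt{-5 + 5} = \sqrt{0} = 0$)
$\left(s{\left(7 \right)} - \left(- \frac{7}{2} - \frac{3}{14}\right)\right)^{2} = \left(0 - \left(- \frac{7}{2} - \frac{3}{14}\right)\right)^{2} = \left(0 - - \frac{26}{7}\right)^{2} = \left(0 + \left(\frac{7}{2} + \frac{3}{14}\right)\right)^{2} = \left(0 + \frac{26}{7}\right)^{2} = \left(\frac{26}{7}\right)^{2} = \frac{676}{49}$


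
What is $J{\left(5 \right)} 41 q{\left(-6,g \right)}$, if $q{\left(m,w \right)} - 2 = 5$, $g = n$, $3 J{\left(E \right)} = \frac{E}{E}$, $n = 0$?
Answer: $\frac{287}{3} \approx 95.667$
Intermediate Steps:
$J{\left(E \right)} = \frac{1}{3}$ ($J{\left(E \right)} = \frac{E \frac{1}{E}}{3} = \frac{1}{3} \cdot 1 = \frac{1}{3}$)
$g = 0$
$q{\left(m,w \right)} = 7$ ($q{\left(m,w \right)} = 2 + 5 = 7$)
$J{\left(5 \right)} 41 q{\left(-6,g \right)} = \frac{1}{3} \cdot 41 \cdot 7 = \frac{41}{3} \cdot 7 = \frac{287}{3}$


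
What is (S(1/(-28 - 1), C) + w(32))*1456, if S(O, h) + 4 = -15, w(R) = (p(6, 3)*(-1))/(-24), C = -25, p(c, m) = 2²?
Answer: -82264/3 ≈ -27421.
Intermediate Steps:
p(c, m) = 4
w(R) = ⅙ (w(R) = (4*(-1))/(-24) = -4*(-1/24) = ⅙)
S(O, h) = -19 (S(O, h) = -4 - 15 = -19)
(S(1/(-28 - 1), C) + w(32))*1456 = (-19 + ⅙)*1456 = -113/6*1456 = -82264/3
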